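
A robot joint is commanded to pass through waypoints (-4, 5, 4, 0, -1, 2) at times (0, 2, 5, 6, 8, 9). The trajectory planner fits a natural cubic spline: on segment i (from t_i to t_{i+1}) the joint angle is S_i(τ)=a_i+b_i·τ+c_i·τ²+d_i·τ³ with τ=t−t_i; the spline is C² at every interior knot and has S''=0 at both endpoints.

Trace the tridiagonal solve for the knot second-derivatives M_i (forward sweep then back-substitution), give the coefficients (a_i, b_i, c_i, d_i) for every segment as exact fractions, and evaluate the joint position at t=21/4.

  seg 0: a=-4 b=1241/237 c=0 d=-349/1896
  seg 1: a=5 b=1435/474 c=-349/316 d=-5/948
  seg 2: a=4 b=-3547/948 c=-91/79 d=847/948
  seg 3: a=0 b=-1595/474 c=483/316 d=-91/1896
  seg 4: a=-1 b=515/237 c=98/79 d=-98/237
S(21/4) = 60805/20224

Δ: Δ0=9/2, Δ1=-1/3, Δ2=-4, Δ3=-1/2, Δ4=3
row 1: diag=10, rhs=-29; c'=3/10, d'=-29/10
row 2: denom=8−3·3/10=71/10; d'=(-22−3·-29/10)/(71/10)=-133/71
row 3: denom=6−1·10/71=416/71; d'=(21−1·-133/71)/(416/71)=203/52
row 4: denom=6−2·71/208=553/104; d'=(21−2·203/52)/(553/104)=196/79
back: M4=196/79
back: M3=203/52−71/208·196/79=483/158
back: M2=-133/71−10/71·483/158=-182/79
back: M1=-29/10−3/10·-182/79=-349/158
M: M0=0, M1=-349/158, M2=-182/79, M3=483/158, M4=196/79, M5=0
seg 0: a=-4, c=M0/2=0, d=(M1−M0)/(6·2)=-349/1896, b=Δ0−h0·(2M0+M1)/6=1241/237
seg 1: a=5, c=M1/2=-349/316, d=(M2−M1)/(6·3)=-5/948, b=Δ1−h1·(2M1+M2)/6=1435/474
seg 2: a=4, c=M2/2=-91/79, d=(M3−M2)/(6·1)=847/948, b=Δ2−h2·(2M2+M3)/6=-3547/948
seg 3: a=0, c=M3/2=483/316, d=(M4−M3)/(6·2)=-91/1896, b=Δ3−h3·(2M3+M4)/6=-1595/474
seg 4: a=-1, c=M4/2=98/79, d=(M5−M4)/(6·1)=-98/237, b=Δ4−h4·(2M4+M5)/6=515/237
t_q=21/4 → seg 2, τ=1/4; S=4+-3547/948·τ+-91/79·τ²+847/948·τ³=60805/20224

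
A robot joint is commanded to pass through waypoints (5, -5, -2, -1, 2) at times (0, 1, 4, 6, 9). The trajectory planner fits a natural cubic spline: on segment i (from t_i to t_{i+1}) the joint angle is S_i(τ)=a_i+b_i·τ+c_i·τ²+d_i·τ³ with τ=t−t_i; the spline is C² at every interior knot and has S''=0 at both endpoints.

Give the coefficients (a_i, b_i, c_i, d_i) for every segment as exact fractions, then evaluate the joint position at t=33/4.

Δ: Δ0=-10, Δ1=1, Δ2=1/2, Δ3=1
row 1: diag=8, rhs=66; c'=3/8, d'=33/4
row 2: denom=10−3·3/8=71/8; d'=(-3−3·33/4)/(71/8)=-222/71
row 3: denom=10−2·16/71=678/71; d'=(3−2·-222/71)/(678/71)=219/226
back: M3=219/226
back: M2=-222/71−16/71·219/226=-378/113
back: M1=33/4−3/8·-378/113=1074/113
M: M0=0, M1=1074/113, M2=-378/113, M3=219/226, M4=0
seg 0: a=5, c=M0/2=0, d=(M1−M0)/(6·1)=179/113, b=Δ0−h0·(2M0+M1)/6=-1309/113
seg 1: a=-5, c=M1/2=537/113, d=(M2−M1)/(6·3)=-242/339, b=Δ1−h1·(2M1+M2)/6=-772/113
seg 2: a=-2, c=M2/2=-189/113, d=(M3−M2)/(6·2)=325/904, b=Δ2−h2·(2M2+M3)/6=272/113
seg 3: a=-1, c=M3/2=219/452, d=(M4−M3)/(6·3)=-73/1356, b=Δ3−h3·(2M3+M4)/6=7/226
t_q=33/4 → seg 3, τ=9/4; S=-1+7/226·τ+219/452·τ²+-73/1356·τ³=26305/28928

  seg 0: a=5 b=-1309/113 c=0 d=179/113
  seg 1: a=-5 b=-772/113 c=537/113 d=-242/339
  seg 2: a=-2 b=272/113 c=-189/113 d=325/904
  seg 3: a=-1 b=7/226 c=219/452 d=-73/1356
S(33/4) = 26305/28928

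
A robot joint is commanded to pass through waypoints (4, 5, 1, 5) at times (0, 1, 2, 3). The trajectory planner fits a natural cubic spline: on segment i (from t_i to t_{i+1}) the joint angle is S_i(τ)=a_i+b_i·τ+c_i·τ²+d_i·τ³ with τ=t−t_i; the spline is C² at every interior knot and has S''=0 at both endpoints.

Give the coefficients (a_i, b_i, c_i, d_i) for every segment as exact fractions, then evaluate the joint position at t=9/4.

  seg 0: a=4 b=43/15 c=0 d=-28/15
  seg 1: a=5 b=-41/15 c=-28/5 d=13/3
  seg 2: a=1 b=-14/15 c=37/5 d=-37/15
S(9/4) = 381/320

Δ: Δ0=1, Δ1=-4, Δ2=4
row 1: diag=4, rhs=-30; c'=1/4, d'=-15/2
row 2: denom=4−1·1/4=15/4; d'=(48−1·-15/2)/(15/4)=74/5
back: M2=74/5
back: M1=-15/2−1/4·74/5=-56/5
M: M0=0, M1=-56/5, M2=74/5, M3=0
seg 0: a=4, c=M0/2=0, d=(M1−M0)/(6·1)=-28/15, b=Δ0−h0·(2M0+M1)/6=43/15
seg 1: a=5, c=M1/2=-28/5, d=(M2−M1)/(6·1)=13/3, b=Δ1−h1·(2M1+M2)/6=-41/15
seg 2: a=1, c=M2/2=37/5, d=(M3−M2)/(6·1)=-37/15, b=Δ2−h2·(2M2+M3)/6=-14/15
t_q=9/4 → seg 2, τ=1/4; S=1+-14/15·τ+37/5·τ²+-37/15·τ³=381/320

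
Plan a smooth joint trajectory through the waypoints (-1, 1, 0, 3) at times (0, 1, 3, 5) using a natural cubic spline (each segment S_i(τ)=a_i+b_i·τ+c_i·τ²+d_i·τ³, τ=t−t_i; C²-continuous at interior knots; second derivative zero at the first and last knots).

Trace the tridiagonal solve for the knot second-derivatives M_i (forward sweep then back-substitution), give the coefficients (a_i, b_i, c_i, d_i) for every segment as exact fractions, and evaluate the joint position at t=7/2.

Δ: Δ0=2, Δ1=-1/2, Δ2=3/2
row 1: diag=6, rhs=-15; c'=1/3, d'=-5/2
row 2: denom=8−2·1/3=22/3; d'=(12−2·-5/2)/(22/3)=51/22
back: M2=51/22
back: M1=-5/2−1/3·51/22=-36/11
M: M0=0, M1=-36/11, M2=51/22, M3=0
seg 0: a=-1, c=M0/2=0, d=(M1−M0)/(6·1)=-6/11, b=Δ0−h0·(2M0+M1)/6=28/11
seg 1: a=1, c=M1/2=-18/11, d=(M2−M1)/(6·2)=41/88, b=Δ1−h1·(2M1+M2)/6=10/11
seg 2: a=0, c=M2/2=51/44, d=(M3−M2)/(6·2)=-17/88, b=Δ2−h2·(2M2+M3)/6=-1/22
t_q=7/2 → seg 2, τ=1/2; S=0+-1/22·τ+51/44·τ²+-17/88·τ³=171/704

  seg 0: a=-1 b=28/11 c=0 d=-6/11
  seg 1: a=1 b=10/11 c=-18/11 d=41/88
  seg 2: a=0 b=-1/22 c=51/44 d=-17/88
S(7/2) = 171/704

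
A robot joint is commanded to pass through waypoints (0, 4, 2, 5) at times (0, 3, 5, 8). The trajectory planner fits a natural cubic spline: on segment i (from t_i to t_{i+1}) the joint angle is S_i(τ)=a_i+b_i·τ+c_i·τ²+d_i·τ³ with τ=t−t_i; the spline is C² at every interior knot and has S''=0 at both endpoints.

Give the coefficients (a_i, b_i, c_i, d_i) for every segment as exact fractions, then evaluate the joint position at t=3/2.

  seg 0: a=0 b=35/16 c=0 d=-41/432
  seg 1: a=4 b=-3/8 c=-41/48 d=13/48
  seg 2: a=2 b=-13/24 c=37/48 d=-37/432
S(3/2) = 379/128

Δ: Δ0=4/3, Δ1=-1, Δ2=1
row 1: diag=10, rhs=-14; c'=1/5, d'=-7/5
row 2: denom=10−2·1/5=48/5; d'=(12−2·-7/5)/(48/5)=37/24
back: M2=37/24
back: M1=-7/5−1/5·37/24=-41/24
M: M0=0, M1=-41/24, M2=37/24, M3=0
seg 0: a=0, c=M0/2=0, d=(M1−M0)/(6·3)=-41/432, b=Δ0−h0·(2M0+M1)/6=35/16
seg 1: a=4, c=M1/2=-41/48, d=(M2−M1)/(6·2)=13/48, b=Δ1−h1·(2M1+M2)/6=-3/8
seg 2: a=2, c=M2/2=37/48, d=(M3−M2)/(6·3)=-37/432, b=Δ2−h2·(2M2+M3)/6=-13/24
t_q=3/2 → seg 0, τ=3/2; S=0+35/16·τ+0·τ²+-41/432·τ³=379/128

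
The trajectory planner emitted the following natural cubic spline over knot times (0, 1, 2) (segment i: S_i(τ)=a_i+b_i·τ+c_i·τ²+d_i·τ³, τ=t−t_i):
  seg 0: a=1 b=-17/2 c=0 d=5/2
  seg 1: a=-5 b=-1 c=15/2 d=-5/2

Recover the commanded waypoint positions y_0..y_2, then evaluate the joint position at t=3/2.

y_0 = S_0(0) = a_0 = 1
y_1 = S_1(0) = a_1 = -5
y_2 = S_1(1) = -1
t_q=3/2 is in segment 1 (τ=1/2); S_1(τ)=-63/16

y_0=1 y_1=-5 y_2=-1
S(3/2) = -63/16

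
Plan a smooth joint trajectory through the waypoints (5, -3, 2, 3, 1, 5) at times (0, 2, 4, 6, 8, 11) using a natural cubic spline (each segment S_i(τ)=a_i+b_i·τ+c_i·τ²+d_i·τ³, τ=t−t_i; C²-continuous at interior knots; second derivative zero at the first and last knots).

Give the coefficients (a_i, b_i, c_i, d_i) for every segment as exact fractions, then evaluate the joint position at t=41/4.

Δ: Δ0=-4, Δ1=5/2, Δ2=1/2, Δ3=-1, Δ4=4/3
row 1: diag=8, rhs=39; c'=1/4, d'=39/8
row 2: denom=8−2·1/4=15/2; d'=(-12−2·39/8)/(15/2)=-29/10
row 3: denom=8−2·4/15=112/15; d'=(-9−2·-29/10)/(112/15)=-3/7
row 4: denom=10−2·15/56=265/28; d'=(14−2·-3/7)/(265/28)=416/265
back: M4=416/265
back: M3=-3/7−15/56·416/265=-45/53
back: M2=-29/10−4/15·-45/53=-1417/530
back: M1=39/8−1/4·-1417/530=1469/265
M: M0=0, M1=1469/265, M2=-1417/530, M3=-45/53, M4=416/265, M5=0
seg 0: a=5, c=M0/2=0, d=(M1−M0)/(6·2)=1469/3180, b=Δ0−h0·(2M0+M1)/6=-4649/795
seg 1: a=-3, c=M1/2=1469/530, d=(M2−M1)/(6·2)=-871/1272, b=Δ1−h1·(2M1+M2)/6=-242/795
seg 2: a=2, c=M2/2=-1417/1060, d=(M3−M2)/(6·2)=967/6360, b=Δ2−h2·(2M2+M3)/6=4079/1590
seg 3: a=3, c=M3/2=-45/106, d=(M4−M3)/(6·2)=641/3180, b=Δ3−h3·(2M3+M4)/6=-761/795
seg 4: a=1, c=M4/2=208/265, d=(M5−M4)/(6·3)=-208/2385, b=Δ4−h4·(2M4+M5)/6=-188/795
t_q=41/4 → seg 4, τ=9/4; S=1+-188/795·τ+208/265·τ²+-208/2385·τ³=731/212

  seg 0: a=5 b=-4649/795 c=0 d=1469/3180
  seg 1: a=-3 b=-242/795 c=1469/530 d=-871/1272
  seg 2: a=2 b=4079/1590 c=-1417/1060 d=967/6360
  seg 3: a=3 b=-761/795 c=-45/106 d=641/3180
  seg 4: a=1 b=-188/795 c=208/265 d=-208/2385
S(41/4) = 731/212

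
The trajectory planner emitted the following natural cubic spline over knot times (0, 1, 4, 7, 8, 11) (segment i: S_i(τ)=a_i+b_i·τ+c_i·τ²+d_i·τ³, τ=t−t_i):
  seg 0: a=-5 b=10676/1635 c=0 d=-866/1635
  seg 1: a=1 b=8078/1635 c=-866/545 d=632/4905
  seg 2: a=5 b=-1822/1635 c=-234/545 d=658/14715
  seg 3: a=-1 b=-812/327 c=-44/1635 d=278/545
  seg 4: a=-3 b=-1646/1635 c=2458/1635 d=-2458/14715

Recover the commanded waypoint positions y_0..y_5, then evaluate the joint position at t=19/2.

y_0 = S_0(0) = a_0 = -5
y_1 = S_1(0) = a_1 = 1
y_2 = S_2(0) = a_2 = 5
y_3 = S_3(0) = a_3 = -1
y_4 = S_4(0) = a_4 = -3
y_5 = S_4(3) = 3
t_q=19/2 is in segment 4 (τ=3/2); S_4(τ)=-3687/2180

y_0=-5 y_1=1 y_2=5 y_3=-1 y_4=-3 y_5=3
S(19/2) = -3687/2180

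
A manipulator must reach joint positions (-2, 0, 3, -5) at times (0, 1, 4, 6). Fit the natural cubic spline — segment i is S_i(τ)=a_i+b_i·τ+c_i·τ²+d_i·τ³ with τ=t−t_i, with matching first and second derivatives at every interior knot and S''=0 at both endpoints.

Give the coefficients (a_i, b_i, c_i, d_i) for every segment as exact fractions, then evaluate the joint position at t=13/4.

Δ: Δ0=2, Δ1=1, Δ2=-4
row 1: diag=8, rhs=-6; c'=3/8, d'=-3/4
row 2: denom=10−3·3/8=71/8; d'=(-30−3·-3/4)/(71/8)=-222/71
back: M2=-222/71
back: M1=-3/4−3/8·-222/71=30/71
M: M0=0, M1=30/71, M2=-222/71, M3=0
seg 0: a=-2, c=M0/2=0, d=(M1−M0)/(6·1)=5/71, b=Δ0−h0·(2M0+M1)/6=137/71
seg 1: a=0, c=M1/2=15/71, d=(M2−M1)/(6·3)=-14/71, b=Δ1−h1·(2M1+M2)/6=152/71
seg 2: a=3, c=M2/2=-111/71, d=(M3−M2)/(6·2)=37/142, b=Δ2−h2·(2M2+M3)/6=-136/71
t_q=13/4 → seg 1, τ=9/4; S=0+152/71·τ+15/71·τ²+-14/71·τ³=8271/2272

  seg 0: a=-2 b=137/71 c=0 d=5/71
  seg 1: a=0 b=152/71 c=15/71 d=-14/71
  seg 2: a=3 b=-136/71 c=-111/71 d=37/142
S(13/4) = 8271/2272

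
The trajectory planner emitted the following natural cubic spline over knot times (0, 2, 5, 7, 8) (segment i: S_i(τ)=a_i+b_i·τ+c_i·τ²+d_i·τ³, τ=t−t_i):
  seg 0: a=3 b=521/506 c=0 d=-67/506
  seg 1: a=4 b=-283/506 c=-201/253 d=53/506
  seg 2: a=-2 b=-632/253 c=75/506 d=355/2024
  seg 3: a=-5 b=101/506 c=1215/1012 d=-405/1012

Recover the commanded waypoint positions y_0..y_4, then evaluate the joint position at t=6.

y_0=3 y_1=4 y_2=-2 y_3=-5 y_4=-4
S(6) = -8449/2024

y_0 = S_0(0) = a_0 = 3
y_1 = S_1(0) = a_1 = 4
y_2 = S_2(0) = a_2 = -2
y_3 = S_3(0) = a_3 = -5
y_4 = S_3(1) = -4
t_q=6 is in segment 2 (τ=1); S_2(τ)=-8449/2024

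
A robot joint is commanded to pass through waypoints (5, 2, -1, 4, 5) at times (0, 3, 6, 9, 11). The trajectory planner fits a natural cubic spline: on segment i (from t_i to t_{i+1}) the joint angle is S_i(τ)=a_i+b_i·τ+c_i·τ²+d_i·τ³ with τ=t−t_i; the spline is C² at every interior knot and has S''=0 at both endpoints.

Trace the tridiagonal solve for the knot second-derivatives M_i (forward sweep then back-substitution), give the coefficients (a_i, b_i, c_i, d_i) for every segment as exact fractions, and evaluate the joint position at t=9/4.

  seg 0: a=5 b=-647/828 c=0 d=-181/7452
  seg 1: a=2 b=-595/414 c=-181/828 d=905/7452
  seg 2: a=-1 b=439/828 c=181/207 d=-1231/7452
  seg 3: a=4 b=545/414 c=-169/276 d=169/1656
S(9/4) = 17459/5888

Δ: Δ0=-1, Δ1=-1, Δ2=5/3, Δ3=1/2
row 1: diag=12, rhs=0; c'=1/4, d'=0
row 2: denom=12−3·1/4=45/4; d'=(16−3·0)/(45/4)=64/45
row 3: denom=10−3·4/15=46/5; d'=(-7−3·64/45)/(46/5)=-169/138
back: M3=-169/138
back: M2=64/45−4/15·-169/138=362/207
back: M1=0−1/4·362/207=-181/414
M: M0=0, M1=-181/414, M2=362/207, M3=-169/138, M4=0
seg 0: a=5, c=M0/2=0, d=(M1−M0)/(6·3)=-181/7452, b=Δ0−h0·(2M0+M1)/6=-647/828
seg 1: a=2, c=M1/2=-181/828, d=(M2−M1)/(6·3)=905/7452, b=Δ1−h1·(2M1+M2)/6=-595/414
seg 2: a=-1, c=M2/2=181/207, d=(M3−M2)/(6·3)=-1231/7452, b=Δ2−h2·(2M2+M3)/6=439/828
seg 3: a=4, c=M3/2=-169/276, d=(M4−M3)/(6·2)=169/1656, b=Δ3−h3·(2M3+M4)/6=545/414
t_q=9/4 → seg 0, τ=9/4; S=5+-647/828·τ+0·τ²+-181/7452·τ³=17459/5888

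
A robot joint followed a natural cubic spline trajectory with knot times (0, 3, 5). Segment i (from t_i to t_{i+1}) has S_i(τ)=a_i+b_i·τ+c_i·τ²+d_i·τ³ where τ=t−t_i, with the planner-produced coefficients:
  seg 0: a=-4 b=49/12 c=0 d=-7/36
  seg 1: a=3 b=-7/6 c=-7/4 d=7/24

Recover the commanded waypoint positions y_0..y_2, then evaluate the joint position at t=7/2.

y_0=-4 y_1=3 y_2=-4
S(7/2) = 129/64

y_0 = S_0(0) = a_0 = -4
y_1 = S_1(0) = a_1 = 3
y_2 = S_1(2) = -4
t_q=7/2 is in segment 1 (τ=1/2); S_1(τ)=129/64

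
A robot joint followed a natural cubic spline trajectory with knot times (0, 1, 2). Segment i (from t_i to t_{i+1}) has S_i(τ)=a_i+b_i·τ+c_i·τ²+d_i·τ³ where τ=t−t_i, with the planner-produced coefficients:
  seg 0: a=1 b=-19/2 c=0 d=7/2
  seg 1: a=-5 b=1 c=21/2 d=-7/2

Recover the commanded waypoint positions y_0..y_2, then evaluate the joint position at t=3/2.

y_0 = S_0(0) = a_0 = 1
y_1 = S_1(0) = a_1 = -5
y_2 = S_1(1) = 3
t_q=3/2 is in segment 1 (τ=1/2); S_1(τ)=-37/16

y_0=1 y_1=-5 y_2=3
S(3/2) = -37/16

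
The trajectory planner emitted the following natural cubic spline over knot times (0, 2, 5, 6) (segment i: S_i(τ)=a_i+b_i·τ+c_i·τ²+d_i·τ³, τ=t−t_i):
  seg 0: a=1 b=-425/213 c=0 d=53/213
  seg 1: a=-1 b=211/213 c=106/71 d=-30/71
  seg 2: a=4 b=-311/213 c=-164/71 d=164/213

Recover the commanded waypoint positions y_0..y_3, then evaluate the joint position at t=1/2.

y_0=1 y_1=-1 y_2=4 y_3=1
S(1/2) = 19/568

y_0 = S_0(0) = a_0 = 1
y_1 = S_1(0) = a_1 = -1
y_2 = S_2(0) = a_2 = 4
y_3 = S_2(1) = 1
t_q=1/2 is in segment 0 (τ=1/2); S_0(τ)=19/568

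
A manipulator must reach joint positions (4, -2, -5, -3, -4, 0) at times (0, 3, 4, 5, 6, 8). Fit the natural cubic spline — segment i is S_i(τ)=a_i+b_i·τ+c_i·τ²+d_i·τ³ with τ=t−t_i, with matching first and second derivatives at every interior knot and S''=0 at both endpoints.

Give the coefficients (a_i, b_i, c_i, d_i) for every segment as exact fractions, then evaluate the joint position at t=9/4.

  seg 0: a=4 b=-664/665 c=0 d=-74/665
  seg 1: a=-2 b=-2662/665 c=-666/665 d=1333/665
  seg 2: a=-5 b=1/133 c=3333/665 d=-2008/665
  seg 3: a=-3 b=647/665 c=-2691/665 d=197/95
  seg 4: a=-4 b=-598/665 c=1446/665 d=-241/665
S(9/4) = 1477/3040

Δ: Δ0=-2, Δ1=-3, Δ2=2, Δ3=-1, Δ4=2
row 1: diag=8, rhs=-6; c'=1/8, d'=-3/4
row 2: denom=4−1·1/8=31/8; d'=(30−1·-3/4)/(31/8)=246/31
row 3: denom=4−1·8/31=116/31; d'=(-18−1·246/31)/(116/31)=-201/29
row 4: denom=6−1·31/116=665/116; d'=(18−1·-201/29)/(665/116)=2892/665
back: M4=2892/665
back: M3=-201/29−31/116·2892/665=-5382/665
back: M2=246/31−8/31·-5382/665=6666/665
back: M1=-3/4−1/8·6666/665=-1332/665
M: M0=0, M1=-1332/665, M2=6666/665, M3=-5382/665, M4=2892/665, M5=0
seg 0: a=4, c=M0/2=0, d=(M1−M0)/(6·3)=-74/665, b=Δ0−h0·(2M0+M1)/6=-664/665
seg 1: a=-2, c=M1/2=-666/665, d=(M2−M1)/(6·1)=1333/665, b=Δ1−h1·(2M1+M2)/6=-2662/665
seg 2: a=-5, c=M2/2=3333/665, d=(M3−M2)/(6·1)=-2008/665, b=Δ2−h2·(2M2+M3)/6=1/133
seg 3: a=-3, c=M3/2=-2691/665, d=(M4−M3)/(6·1)=197/95, b=Δ3−h3·(2M3+M4)/6=647/665
seg 4: a=-4, c=M4/2=1446/665, d=(M5−M4)/(6·2)=-241/665, b=Δ4−h4·(2M4+M5)/6=-598/665
t_q=9/4 → seg 0, τ=9/4; S=4+-664/665·τ+0·τ²+-74/665·τ³=1477/3040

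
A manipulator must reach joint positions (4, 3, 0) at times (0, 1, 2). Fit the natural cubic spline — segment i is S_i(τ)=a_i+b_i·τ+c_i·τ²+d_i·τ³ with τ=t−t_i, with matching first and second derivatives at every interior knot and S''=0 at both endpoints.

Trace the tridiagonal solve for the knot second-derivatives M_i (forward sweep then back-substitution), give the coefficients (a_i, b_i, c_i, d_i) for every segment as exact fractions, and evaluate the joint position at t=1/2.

Δ: Δ0=-1, Δ1=-3
row 1: diag=4, rhs=-12; c'=1/4, d'=-3
back: M1=-3
M: M0=0, M1=-3, M2=0
seg 0: a=4, c=M0/2=0, d=(M1−M0)/(6·1)=-1/2, b=Δ0−h0·(2M0+M1)/6=-1/2
seg 1: a=3, c=M1/2=-3/2, d=(M2−M1)/(6·1)=1/2, b=Δ1−h1·(2M1+M2)/6=-2
t_q=1/2 → seg 0, τ=1/2; S=4+-1/2·τ+0·τ²+-1/2·τ³=59/16

  seg 0: a=4 b=-1/2 c=0 d=-1/2
  seg 1: a=3 b=-2 c=-3/2 d=1/2
S(1/2) = 59/16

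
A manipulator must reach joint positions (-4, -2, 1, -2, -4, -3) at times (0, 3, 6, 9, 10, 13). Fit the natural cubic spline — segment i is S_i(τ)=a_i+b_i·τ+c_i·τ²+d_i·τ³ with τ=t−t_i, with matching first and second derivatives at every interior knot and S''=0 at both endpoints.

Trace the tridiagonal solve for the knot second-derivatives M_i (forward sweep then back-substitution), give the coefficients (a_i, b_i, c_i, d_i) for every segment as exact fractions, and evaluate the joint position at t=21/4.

Δ: Δ0=2/3, Δ1=1, Δ2=-1, Δ3=-2, Δ4=1/3
row 1: diag=12, rhs=2; c'=1/4, d'=1/6
row 2: denom=12−3·1/4=45/4; d'=(-12−3·1/6)/(45/4)=-10/9
row 3: denom=8−3·4/15=36/5; d'=(-6−3·-10/9)/(36/5)=-10/27
row 4: denom=8−1·5/36=283/36; d'=(14−1·-10/27)/(283/36)=1552/849
back: M4=1552/849
back: M3=-10/27−5/36·1552/849=-530/849
back: M2=-10/9−4/15·-530/849=-802/849
back: M1=1/6−1/4·-802/849=114/283
M: M0=0, M1=114/283, M2=-802/849, M3=-530/849, M4=1552/849, M5=0
seg 0: a=-4, c=M0/2=0, d=(M1−M0)/(6·3)=19/849, b=Δ0−h0·(2M0+M1)/6=395/849
seg 1: a=-2, c=M1/2=57/283, d=(M2−M1)/(6·3)=-572/7641, b=Δ1−h1·(2M1+M2)/6=908/849
seg 2: a=1, c=M2/2=-401/849, d=(M3−M2)/(6·3)=136/7641, b=Δ2−h2·(2M2+M3)/6=218/849
seg 3: a=-2, c=M3/2=-265/849, d=(M4−M3)/(6·1)=347/849, b=Δ3−h3·(2M3+M4)/6=-1780/849
seg 4: a=-4, c=M4/2=776/849, d=(M5−M4)/(6·3)=-776/7641, b=Δ4−h4·(2M4+M5)/6=-423/283
t_q=21/4 → seg 1, τ=9/4; S=-2+908/849·τ+57/283·τ²+-572/7641·τ³=649/1132

  seg 0: a=-4 b=395/849 c=0 d=19/849
  seg 1: a=-2 b=908/849 c=57/283 d=-572/7641
  seg 2: a=1 b=218/849 c=-401/849 d=136/7641
  seg 3: a=-2 b=-1780/849 c=-265/849 d=347/849
  seg 4: a=-4 b=-423/283 c=776/849 d=-776/7641
S(21/4) = 649/1132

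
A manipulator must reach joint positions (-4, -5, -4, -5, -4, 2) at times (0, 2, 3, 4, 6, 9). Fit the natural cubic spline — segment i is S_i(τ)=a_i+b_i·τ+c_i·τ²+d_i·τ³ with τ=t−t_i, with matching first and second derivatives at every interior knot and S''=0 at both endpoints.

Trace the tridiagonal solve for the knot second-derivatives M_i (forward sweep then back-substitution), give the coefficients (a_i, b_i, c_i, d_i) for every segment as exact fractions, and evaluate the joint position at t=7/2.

Δ: Δ0=-1/2, Δ1=1, Δ2=-1, Δ3=1/2, Δ4=2
row 1: diag=6, rhs=9; c'=1/6, d'=3/2
row 2: denom=4−1·1/6=23/6; d'=(-12−1·3/2)/(23/6)=-81/23
row 3: denom=6−1·6/23=132/23; d'=(9−1·-81/23)/(132/23)=24/11
row 4: denom=10−2·23/66=307/33; d'=(9−2·24/11)/(307/33)=153/307
back: M4=153/307
back: M3=24/11−23/66·153/307=1233/614
back: M2=-81/23−6/23·1233/614=-1242/307
back: M1=3/2−1/6·-1242/307=1335/614
M: M0=0, M1=1335/614, M2=-1242/307, M3=1233/614, M4=153/307, M5=0
seg 0: a=-4, c=M0/2=0, d=(M1−M0)/(6·2)=445/2456, b=Δ0−h0·(2M0+M1)/6=-376/307
seg 1: a=-5, c=M1/2=1335/1228, d=(M2−M1)/(6·1)=-1273/1228, b=Δ1−h1·(2M1+M2)/6=583/614
seg 2: a=-4, c=M2/2=-621/307, d=(M3−M2)/(6·1)=1239/1228, b=Δ2−h2·(2M2+M3)/6=17/1228
seg 3: a=-5, c=M3/2=1233/1228, d=(M4−M3)/(6·2)=-309/2456, b=Δ3−h3·(2M3+M4)/6=-617/614
seg 4: a=-4, c=M4/2=153/614, d=(M5−M4)/(6·3)=-17/614, b=Δ4−h4·(2M4+M5)/6=461/307
t_q=7/2 → seg 2, τ=1/2; S=-4+17/1228·τ+-621/307·τ²+1239/1228·τ³=-42957/9824

  seg 0: a=-4 b=-376/307 c=0 d=445/2456
  seg 1: a=-5 b=583/614 c=1335/1228 d=-1273/1228
  seg 2: a=-4 b=17/1228 c=-621/307 d=1239/1228
  seg 3: a=-5 b=-617/614 c=1233/1228 d=-309/2456
  seg 4: a=-4 b=461/307 c=153/614 d=-17/614
S(7/2) = -42957/9824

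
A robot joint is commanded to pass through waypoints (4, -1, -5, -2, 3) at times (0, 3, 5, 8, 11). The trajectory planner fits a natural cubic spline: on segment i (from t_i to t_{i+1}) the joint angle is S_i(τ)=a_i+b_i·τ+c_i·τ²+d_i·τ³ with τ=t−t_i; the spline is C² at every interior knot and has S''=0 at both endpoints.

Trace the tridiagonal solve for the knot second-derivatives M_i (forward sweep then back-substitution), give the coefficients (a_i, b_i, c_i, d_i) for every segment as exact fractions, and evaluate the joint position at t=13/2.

  seg 0: a=4 b=-485/354 c=0 d=-35/1062
  seg 1: a=-1 b=-400/177 c=-35/118 d=151/708
  seg 2: a=-5 b=-157/177 c=58/59 d=-188/1593
  seg 3: a=-2 b=323/177 c=-14/177 d=14/1593
S(13/2) = -533/118

Δ: Δ0=-5/3, Δ1=-2, Δ2=1, Δ3=5/3
row 1: diag=10, rhs=-2; c'=1/5, d'=-1/5
row 2: denom=10−2·1/5=48/5; d'=(18−2·-1/5)/(48/5)=23/12
row 3: denom=12−3·5/16=177/16; d'=(4−3·23/12)/(177/16)=-28/177
back: M3=-28/177
back: M2=23/12−5/16·-28/177=116/59
back: M1=-1/5−1/5·116/59=-35/59
M: M0=0, M1=-35/59, M2=116/59, M3=-28/177, M4=0
seg 0: a=4, c=M0/2=0, d=(M1−M0)/(6·3)=-35/1062, b=Δ0−h0·(2M0+M1)/6=-485/354
seg 1: a=-1, c=M1/2=-35/118, d=(M2−M1)/(6·2)=151/708, b=Δ1−h1·(2M1+M2)/6=-400/177
seg 2: a=-5, c=M2/2=58/59, d=(M3−M2)/(6·3)=-188/1593, b=Δ2−h2·(2M2+M3)/6=-157/177
seg 3: a=-2, c=M3/2=-14/177, d=(M4−M3)/(6·3)=14/1593, b=Δ3−h3·(2M3+M4)/6=323/177
t_q=13/2 → seg 2, τ=3/2; S=-5+-157/177·τ+58/59·τ²+-188/1593·τ³=-533/118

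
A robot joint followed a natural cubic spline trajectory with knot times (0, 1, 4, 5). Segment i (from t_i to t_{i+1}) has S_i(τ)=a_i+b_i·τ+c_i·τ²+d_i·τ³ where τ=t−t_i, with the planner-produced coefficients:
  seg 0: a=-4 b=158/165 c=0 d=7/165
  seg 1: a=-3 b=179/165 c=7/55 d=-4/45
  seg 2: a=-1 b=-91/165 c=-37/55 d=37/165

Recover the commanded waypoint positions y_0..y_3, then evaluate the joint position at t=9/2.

y_0 = S_0(0) = a_0 = -4
y_1 = S_1(0) = a_1 = -3
y_2 = S_2(0) = a_2 = -1
y_3 = S_2(1) = -2
t_q=9/2 is in segment 2 (τ=1/2); S_2(τ)=-623/440

y_0=-4 y_1=-3 y_2=-1 y_3=-2
S(9/2) = -623/440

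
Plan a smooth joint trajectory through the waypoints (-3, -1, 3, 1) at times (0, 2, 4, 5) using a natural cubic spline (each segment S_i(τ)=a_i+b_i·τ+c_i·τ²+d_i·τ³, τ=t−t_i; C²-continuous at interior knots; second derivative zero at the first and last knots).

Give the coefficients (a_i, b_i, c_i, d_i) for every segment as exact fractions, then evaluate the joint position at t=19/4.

Δ: Δ0=1, Δ1=2, Δ2=-2
row 1: diag=8, rhs=6; c'=1/4, d'=3/4
row 2: denom=6−2·1/4=11/2; d'=(-24−2·3/4)/(11/2)=-51/11
back: M2=-51/11
back: M1=3/4−1/4·-51/11=21/11
M: M0=0, M1=21/11, M2=-51/11, M3=0
seg 0: a=-3, c=M0/2=0, d=(M1−M0)/(6·2)=7/44, b=Δ0−h0·(2M0+M1)/6=4/11
seg 1: a=-1, c=M1/2=21/22, d=(M2−M1)/(6·2)=-6/11, b=Δ1−h1·(2M1+M2)/6=25/11
seg 2: a=3, c=M2/2=-51/22, d=(M3−M2)/(6·1)=17/22, b=Δ2−h2·(2M2+M3)/6=-5/11
t_q=19/4 → seg 2, τ=3/4; S=3+-5/11·τ+-51/22·τ²+17/22·τ³=2367/1408

  seg 0: a=-3 b=4/11 c=0 d=7/44
  seg 1: a=-1 b=25/11 c=21/22 d=-6/11
  seg 2: a=3 b=-5/11 c=-51/22 d=17/22
S(19/4) = 2367/1408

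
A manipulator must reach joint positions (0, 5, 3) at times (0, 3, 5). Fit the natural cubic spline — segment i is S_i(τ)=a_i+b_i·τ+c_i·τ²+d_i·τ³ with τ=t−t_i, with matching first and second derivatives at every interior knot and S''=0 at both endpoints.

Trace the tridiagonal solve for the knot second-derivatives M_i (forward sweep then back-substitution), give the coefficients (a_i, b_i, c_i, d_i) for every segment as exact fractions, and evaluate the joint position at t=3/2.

  seg 0: a=0 b=37/15 c=0 d=-4/45
  seg 1: a=5 b=1/15 c=-4/5 d=2/15
S(3/2) = 17/5

Δ: Δ0=5/3, Δ1=-1
row 1: diag=10, rhs=-16; c'=1/5, d'=-8/5
back: M1=-8/5
M: M0=0, M1=-8/5, M2=0
seg 0: a=0, c=M0/2=0, d=(M1−M0)/(6·3)=-4/45, b=Δ0−h0·(2M0+M1)/6=37/15
seg 1: a=5, c=M1/2=-4/5, d=(M2−M1)/(6·2)=2/15, b=Δ1−h1·(2M1+M2)/6=1/15
t_q=3/2 → seg 0, τ=3/2; S=0+37/15·τ+0·τ²+-4/45·τ³=17/5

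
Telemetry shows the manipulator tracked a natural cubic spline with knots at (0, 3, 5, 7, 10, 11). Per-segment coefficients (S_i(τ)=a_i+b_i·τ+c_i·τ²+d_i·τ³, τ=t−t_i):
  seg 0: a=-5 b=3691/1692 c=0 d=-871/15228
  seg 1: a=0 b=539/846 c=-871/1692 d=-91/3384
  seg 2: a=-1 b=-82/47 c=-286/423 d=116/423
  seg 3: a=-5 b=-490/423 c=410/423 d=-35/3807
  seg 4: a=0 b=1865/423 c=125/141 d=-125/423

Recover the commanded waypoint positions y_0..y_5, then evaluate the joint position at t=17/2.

y_0=-5 y_1=0 y_2=-1 y_3=-5 y_4=0 y_5=5
S(17/2) = -1725/376

y_0 = S_0(0) = a_0 = -5
y_1 = S_1(0) = a_1 = 0
y_2 = S_2(0) = a_2 = -1
y_3 = S_3(0) = a_3 = -5
y_4 = S_4(0) = a_4 = 0
y_5 = S_4(1) = 5
t_q=17/2 is in segment 3 (τ=3/2); S_3(τ)=-1725/376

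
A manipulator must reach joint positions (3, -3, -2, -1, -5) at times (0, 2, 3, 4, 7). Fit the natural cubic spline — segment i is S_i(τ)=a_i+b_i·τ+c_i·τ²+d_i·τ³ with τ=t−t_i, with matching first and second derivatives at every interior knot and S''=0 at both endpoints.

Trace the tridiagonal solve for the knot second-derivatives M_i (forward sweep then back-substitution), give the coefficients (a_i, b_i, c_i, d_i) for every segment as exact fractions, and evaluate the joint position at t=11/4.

  seg 0: a=3 b=-1166/267 c=0 d=365/1068
  seg 1: a=-3 b=-71/267 c=365/178 d=-419/534
  seg 2: a=-2 b=791/534 c=-27/89 d=-95/534
  seg 3: a=-1 b=91/267 c=-149/178 d=149/1602
S(11/4) = -27079/11392

Δ: Δ0=-3, Δ1=1, Δ2=1, Δ3=-4/3
row 1: diag=6, rhs=24; c'=1/6, d'=4
row 2: denom=4−1·1/6=23/6; d'=(0−1·4)/(23/6)=-24/23
row 3: denom=8−1·6/23=178/23; d'=(-14−1·-24/23)/(178/23)=-149/89
back: M3=-149/89
back: M2=-24/23−6/23·-149/89=-54/89
back: M1=4−1/6·-54/89=365/89
M: M0=0, M1=365/89, M2=-54/89, M3=-149/89, M4=0
seg 0: a=3, c=M0/2=0, d=(M1−M0)/(6·2)=365/1068, b=Δ0−h0·(2M0+M1)/6=-1166/267
seg 1: a=-3, c=M1/2=365/178, d=(M2−M1)/(6·1)=-419/534, b=Δ1−h1·(2M1+M2)/6=-71/267
seg 2: a=-2, c=M2/2=-27/89, d=(M3−M2)/(6·1)=-95/534, b=Δ2−h2·(2M2+M3)/6=791/534
seg 3: a=-1, c=M3/2=-149/178, d=(M4−M3)/(6·3)=149/1602, b=Δ3−h3·(2M3+M4)/6=91/267
t_q=11/4 → seg 1, τ=3/4; S=-3+-71/267·τ+365/178·τ²+-419/534·τ³=-27079/11392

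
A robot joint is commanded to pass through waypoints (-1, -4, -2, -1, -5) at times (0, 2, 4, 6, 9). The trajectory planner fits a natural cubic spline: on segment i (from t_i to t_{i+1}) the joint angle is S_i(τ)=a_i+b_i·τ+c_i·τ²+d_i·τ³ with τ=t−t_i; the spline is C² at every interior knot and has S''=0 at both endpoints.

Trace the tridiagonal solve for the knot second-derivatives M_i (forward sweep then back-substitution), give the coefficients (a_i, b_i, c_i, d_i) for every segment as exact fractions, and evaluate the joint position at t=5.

Δ: Δ0=-3/2, Δ1=1, Δ2=1/2, Δ3=-4/3
row 1: diag=8, rhs=15; c'=1/4, d'=15/8
row 2: denom=8−2·1/4=15/2; d'=(-3−2·15/8)/(15/2)=-9/10
row 3: denom=10−2·4/15=142/15; d'=(-11−2·-9/10)/(142/15)=-69/71
back: M3=-69/71
back: M2=-9/10−4/15·-69/71=-91/142
back: M1=15/8−1/4·-91/142=289/142
M: M0=0, M1=289/142, M2=-91/142, M3=-69/71, M4=0
seg 0: a=-1, c=M0/2=0, d=(M1−M0)/(6·2)=289/1704, b=Δ0−h0·(2M0+M1)/6=-464/213
seg 1: a=-4, c=M1/2=289/284, d=(M2−M1)/(6·2)=-95/426, b=Δ1−h1·(2M1+M2)/6=-61/426
seg 2: a=-2, c=M2/2=-91/284, d=(M3−M2)/(6·2)=-47/1704, b=Δ2−h2·(2M2+M3)/6=533/426
seg 3: a=-1, c=M3/2=-69/142, d=(M4−M3)/(6·3)=23/426, b=Δ3−h3·(2M3+M4)/6=-77/213
t_q=5 → seg 2, τ=1; S=-2+533/426·τ+-91/284·τ²+-47/1704·τ³=-623/568

  seg 0: a=-1 b=-464/213 c=0 d=289/1704
  seg 1: a=-4 b=-61/426 c=289/284 d=-95/426
  seg 2: a=-2 b=533/426 c=-91/284 d=-47/1704
  seg 3: a=-1 b=-77/213 c=-69/142 d=23/426
S(5) = -623/568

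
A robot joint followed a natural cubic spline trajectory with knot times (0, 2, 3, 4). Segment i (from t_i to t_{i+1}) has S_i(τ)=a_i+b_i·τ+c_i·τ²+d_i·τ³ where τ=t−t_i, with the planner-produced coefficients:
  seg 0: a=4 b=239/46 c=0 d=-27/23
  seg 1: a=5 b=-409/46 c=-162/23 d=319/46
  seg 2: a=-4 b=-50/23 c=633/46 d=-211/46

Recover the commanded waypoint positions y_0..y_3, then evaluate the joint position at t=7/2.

y_0 = S_0(0) = a_0 = 4
y_1 = S_1(0) = a_1 = 5
y_2 = S_2(0) = a_2 = -4
y_3 = S_2(1) = 3
t_q=7/2 is in segment 2 (τ=1/2); S_2(τ)=-817/368

y_0=4 y_1=5 y_2=-4 y_3=3
S(7/2) = -817/368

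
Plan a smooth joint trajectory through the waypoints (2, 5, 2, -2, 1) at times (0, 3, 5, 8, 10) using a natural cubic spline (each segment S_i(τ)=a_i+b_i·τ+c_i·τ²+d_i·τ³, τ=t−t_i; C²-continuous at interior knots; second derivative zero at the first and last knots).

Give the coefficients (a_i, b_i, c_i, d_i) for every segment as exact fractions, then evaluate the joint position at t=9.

  seg 0: a=2 b=3023/1740 c=0 d=-1283/15660
  seg 1: a=5 b=-413/870 c=-1283/1740 d=391/3480
  seg 2: a=2 b=-301/145 c=-11/174 d=811/7830
  seg 3: a=-2 b=99/290 c=126/145 d=-21/145
S(9) = -271/290

Δ: Δ0=1, Δ1=-3/2, Δ2=-4/3, Δ3=3/2
row 1: diag=10, rhs=-15; c'=1/5, d'=-3/2
row 2: denom=10−2·1/5=48/5; d'=(1−2·-3/2)/(48/5)=5/12
row 3: denom=10−3·5/16=145/16; d'=(17−3·5/12)/(145/16)=252/145
back: M3=252/145
back: M2=5/12−5/16·252/145=-11/87
back: M1=-3/2−1/5·-11/87=-1283/870
M: M0=0, M1=-1283/870, M2=-11/87, M3=252/145, M4=0
seg 0: a=2, c=M0/2=0, d=(M1−M0)/(6·3)=-1283/15660, b=Δ0−h0·(2M0+M1)/6=3023/1740
seg 1: a=5, c=M1/2=-1283/1740, d=(M2−M1)/(6·2)=391/3480, b=Δ1−h1·(2M1+M2)/6=-413/870
seg 2: a=2, c=M2/2=-11/174, d=(M3−M2)/(6·3)=811/7830, b=Δ2−h2·(2M2+M3)/6=-301/145
seg 3: a=-2, c=M3/2=126/145, d=(M4−M3)/(6·2)=-21/145, b=Δ3−h3·(2M3+M4)/6=99/290
t_q=9 → seg 3, τ=1; S=-2+99/290·τ+126/145·τ²+-21/145·τ³=-271/290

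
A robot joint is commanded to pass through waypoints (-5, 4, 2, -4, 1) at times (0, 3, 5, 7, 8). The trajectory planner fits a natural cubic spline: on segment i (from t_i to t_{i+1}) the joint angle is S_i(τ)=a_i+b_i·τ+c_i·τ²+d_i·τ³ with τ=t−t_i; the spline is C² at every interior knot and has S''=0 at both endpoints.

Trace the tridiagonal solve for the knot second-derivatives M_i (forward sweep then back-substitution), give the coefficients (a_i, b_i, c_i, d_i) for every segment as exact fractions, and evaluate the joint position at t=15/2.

Δ: Δ0=3, Δ1=-1, Δ2=-3, Δ3=5
row 1: diag=10, rhs=-24; c'=1/5, d'=-12/5
row 2: denom=8−2·1/5=38/5; d'=(-12−2·-12/5)/(38/5)=-18/19
row 3: denom=6−2·5/19=104/19; d'=(48−2·-18/19)/(104/19)=237/26
back: M3=237/26
back: M2=-18/19−5/19·237/26=-87/26
back: M1=-12/5−1/5·-87/26=-45/26
M: M0=0, M1=-45/26, M2=-87/26, M3=237/26, M4=0
seg 0: a=-5, c=M0/2=0, d=(M1−M0)/(6·3)=-5/52, b=Δ0−h0·(2M0+M1)/6=201/52
seg 1: a=4, c=M1/2=-45/52, d=(M2−M1)/(6·2)=-7/52, b=Δ1−h1·(2M1+M2)/6=33/26
seg 2: a=2, c=M2/2=-87/52, d=(M3−M2)/(6·2)=27/26, b=Δ2−h2·(2M2+M3)/6=-99/26
seg 3: a=-4, c=M3/2=237/52, d=(M4−M3)/(6·1)=-79/52, b=Δ3−h3·(2M3+M4)/6=51/26
t_q=15/2 → seg 3, τ=1/2; S=-4+51/26·τ+237/52·τ²+-79/52·τ³=-861/416

  seg 0: a=-5 b=201/52 c=0 d=-5/52
  seg 1: a=4 b=33/26 c=-45/52 d=-7/52
  seg 2: a=2 b=-99/26 c=-87/52 d=27/26
  seg 3: a=-4 b=51/26 c=237/52 d=-79/52
S(15/2) = -861/416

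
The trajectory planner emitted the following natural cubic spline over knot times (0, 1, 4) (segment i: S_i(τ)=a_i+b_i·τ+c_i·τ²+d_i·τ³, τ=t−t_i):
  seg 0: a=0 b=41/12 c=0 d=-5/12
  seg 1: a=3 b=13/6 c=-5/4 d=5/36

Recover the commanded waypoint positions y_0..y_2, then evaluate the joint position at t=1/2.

y_0=0 y_1=3 y_2=2
S(1/2) = 53/32

y_0 = S_0(0) = a_0 = 0
y_1 = S_1(0) = a_1 = 3
y_2 = S_1(3) = 2
t_q=1/2 is in segment 0 (τ=1/2); S_0(τ)=53/32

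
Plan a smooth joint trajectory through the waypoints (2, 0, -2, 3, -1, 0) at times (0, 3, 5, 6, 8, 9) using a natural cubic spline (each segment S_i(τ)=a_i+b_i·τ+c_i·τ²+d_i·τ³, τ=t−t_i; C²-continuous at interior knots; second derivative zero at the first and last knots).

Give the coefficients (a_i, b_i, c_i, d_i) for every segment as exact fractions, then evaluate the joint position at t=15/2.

  seg 0: a=2 b=707/2598 c=0 d=-271/2598
  seg 1: a=0 b=-3305/1299 c=-813/866 d=4445/5196
  seg 2: a=-2 b=5152/1299 c=1816/433 d=-4105/1299
  seg 3: a=3 b=3733/1299 c=-2289/433 d=7403/5196
  seg 4: a=-1 b=-1526/1299 c=2825/866 d=-2825/2598
S(15/2) = 3115/13856

Δ: Δ0=-2/3, Δ1=-1, Δ2=5, Δ3=-2, Δ4=1
row 1: diag=10, rhs=-2; c'=1/5, d'=-1/5
row 2: denom=6−2·1/5=28/5; d'=(36−2·-1/5)/(28/5)=13/2
row 3: denom=6−1·5/28=163/28; d'=(-42−1·13/2)/(163/28)=-1358/163
row 4: denom=6−2·56/163=866/163; d'=(18−2·-1358/163)/(866/163)=2825/433
back: M4=2825/433
back: M3=-1358/163−56/163·2825/433=-4578/433
back: M2=13/2−5/28·-4578/433=3632/433
back: M1=-1/5−1/5·3632/433=-813/433
M: M0=0, M1=-813/433, M2=3632/433, M3=-4578/433, M4=2825/433, M5=0
seg 0: a=2, c=M0/2=0, d=(M1−M0)/(6·3)=-271/2598, b=Δ0−h0·(2M0+M1)/6=707/2598
seg 1: a=0, c=M1/2=-813/866, d=(M2−M1)/(6·2)=4445/5196, b=Δ1−h1·(2M1+M2)/6=-3305/1299
seg 2: a=-2, c=M2/2=1816/433, d=(M3−M2)/(6·1)=-4105/1299, b=Δ2−h2·(2M2+M3)/6=5152/1299
seg 3: a=3, c=M3/2=-2289/433, d=(M4−M3)/(6·2)=7403/5196, b=Δ3−h3·(2M3+M4)/6=3733/1299
seg 4: a=-1, c=M4/2=2825/866, d=(M5−M4)/(6·1)=-2825/2598, b=Δ4−h4·(2M4+M5)/6=-1526/1299
t_q=15/2 → seg 3, τ=3/2; S=3+3733/1299·τ+-2289/433·τ²+7403/5196·τ³=3115/13856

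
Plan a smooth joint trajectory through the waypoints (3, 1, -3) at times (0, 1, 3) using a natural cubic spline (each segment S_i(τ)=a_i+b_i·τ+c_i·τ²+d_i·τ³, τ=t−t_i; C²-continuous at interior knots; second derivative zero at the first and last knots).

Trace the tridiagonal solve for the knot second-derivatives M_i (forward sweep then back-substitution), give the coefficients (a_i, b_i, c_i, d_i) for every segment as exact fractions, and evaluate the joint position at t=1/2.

  seg 0: a=3 b=-2 c=0 d=0
  seg 1: a=1 b=-2 c=0 d=0
S(1/2) = 2

Δ: Δ0=-2, Δ1=-2
row 1: diag=6, rhs=0; c'=1/3, d'=0
back: M1=0
M: M0=0, M1=0, M2=0
seg 0: a=3, c=M0/2=0, d=(M1−M0)/(6·1)=0, b=Δ0−h0·(2M0+M1)/6=-2
seg 1: a=1, c=M1/2=0, d=(M2−M1)/(6·2)=0, b=Δ1−h1·(2M1+M2)/6=-2
t_q=1/2 → seg 0, τ=1/2; S=3+-2·τ+0·τ²+0·τ³=2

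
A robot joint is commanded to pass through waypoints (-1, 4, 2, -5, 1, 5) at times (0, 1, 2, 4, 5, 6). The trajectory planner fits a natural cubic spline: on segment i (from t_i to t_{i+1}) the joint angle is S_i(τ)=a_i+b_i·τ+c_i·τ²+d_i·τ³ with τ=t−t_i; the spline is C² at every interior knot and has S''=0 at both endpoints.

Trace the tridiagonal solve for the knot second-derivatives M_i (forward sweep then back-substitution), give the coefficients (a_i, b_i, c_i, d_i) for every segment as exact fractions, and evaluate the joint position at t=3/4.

  seg 0: a=-1 b=2043/310 c=0 d=-493/310
  seg 1: a=4 b=282/155 c=-1479/310 d=59/62
  seg 2: a=2 b=-1509/310 c=-297/155 d=13/10
  seg 3: a=-5 b=951/310 c=912/155 d=-183/62
  seg 4: a=1 b=927/155 c=-921/310 d=307/310
S(3/4) = 64913/19840

Δ: Δ0=5, Δ1=-2, Δ2=-7/2, Δ3=6, Δ4=4
row 1: diag=4, rhs=-42; c'=1/4, d'=-21/2
row 2: denom=6−1·1/4=23/4; d'=(-9−1·-21/2)/(23/4)=6/23
row 3: denom=6−2·8/23=122/23; d'=(57−2·6/23)/(122/23)=1299/122
row 4: denom=4−1·23/122=465/122; d'=(-12−1·1299/122)/(465/122)=-921/155
back: M4=-921/155
back: M3=1299/122−23/122·-921/155=1824/155
back: M2=6/23−8/23·1824/155=-594/155
back: M1=-21/2−1/4·-594/155=-1479/155
M: M0=0, M1=-1479/155, M2=-594/155, M3=1824/155, M4=-921/155, M5=0
seg 0: a=-1, c=M0/2=0, d=(M1−M0)/(6·1)=-493/310, b=Δ0−h0·(2M0+M1)/6=2043/310
seg 1: a=4, c=M1/2=-1479/310, d=(M2−M1)/(6·1)=59/62, b=Δ1−h1·(2M1+M2)/6=282/155
seg 2: a=2, c=M2/2=-297/155, d=(M3−M2)/(6·2)=13/10, b=Δ2−h2·(2M2+M3)/6=-1509/310
seg 3: a=-5, c=M3/2=912/155, d=(M4−M3)/(6·1)=-183/62, b=Δ3−h3·(2M3+M4)/6=951/310
seg 4: a=1, c=M4/2=-921/310, d=(M5−M4)/(6·1)=307/310, b=Δ4−h4·(2M4+M5)/6=927/155
t_q=3/4 → seg 0, τ=3/4; S=-1+2043/310·τ+0·τ²+-493/310·τ³=64913/19840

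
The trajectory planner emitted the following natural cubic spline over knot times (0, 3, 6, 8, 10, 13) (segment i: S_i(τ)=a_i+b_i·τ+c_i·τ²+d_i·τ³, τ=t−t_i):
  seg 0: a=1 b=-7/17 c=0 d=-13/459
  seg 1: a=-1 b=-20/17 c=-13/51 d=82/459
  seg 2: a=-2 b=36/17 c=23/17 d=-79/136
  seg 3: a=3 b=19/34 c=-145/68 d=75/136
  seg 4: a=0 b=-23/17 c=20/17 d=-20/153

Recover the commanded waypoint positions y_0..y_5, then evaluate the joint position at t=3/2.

y_0=1 y_1=-1 y_2=-2 y_3=3 y_4=0 y_5=3
S(3/2) = 39/136

y_0 = S_0(0) = a_0 = 1
y_1 = S_1(0) = a_1 = -1
y_2 = S_2(0) = a_2 = -2
y_3 = S_3(0) = a_3 = 3
y_4 = S_4(0) = a_4 = 0
y_5 = S_4(3) = 3
t_q=3/2 is in segment 0 (τ=3/2); S_0(τ)=39/136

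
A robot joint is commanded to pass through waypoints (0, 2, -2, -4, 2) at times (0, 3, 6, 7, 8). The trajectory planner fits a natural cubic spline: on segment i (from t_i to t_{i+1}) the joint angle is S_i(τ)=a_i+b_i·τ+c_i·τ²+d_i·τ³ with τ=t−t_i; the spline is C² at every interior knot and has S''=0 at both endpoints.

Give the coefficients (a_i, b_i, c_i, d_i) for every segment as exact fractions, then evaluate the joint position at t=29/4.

  seg 0: a=0 b=157/168 c=0 d=-5/168
  seg 1: a=2 b=11/84 c=-15/56 d=-37/504
  seg 2: a=-2 b=-83/24 c=-13/14 d=401/168
  seg 3: a=-4 b=155/84 c=349/56 d=-349/168
S(29/4) = -1629/512

Δ: Δ0=2/3, Δ1=-4/3, Δ2=-2, Δ3=6
row 1: diag=12, rhs=-12; c'=1/4, d'=-1
row 2: denom=8−3·1/4=29/4; d'=(-4−3·-1)/(29/4)=-4/29
row 3: denom=4−1·4/29=112/29; d'=(48−1·-4/29)/(112/29)=349/28
back: M3=349/28
back: M2=-4/29−4/29·349/28=-13/7
back: M1=-1−1/4·-13/7=-15/28
M: M0=0, M1=-15/28, M2=-13/7, M3=349/28, M4=0
seg 0: a=0, c=M0/2=0, d=(M1−M0)/(6·3)=-5/168, b=Δ0−h0·(2M0+M1)/6=157/168
seg 1: a=2, c=M1/2=-15/56, d=(M2−M1)/(6·3)=-37/504, b=Δ1−h1·(2M1+M2)/6=11/84
seg 2: a=-2, c=M2/2=-13/14, d=(M3−M2)/(6·1)=401/168, b=Δ2−h2·(2M2+M3)/6=-83/24
seg 3: a=-4, c=M3/2=349/56, d=(M4−M3)/(6·1)=-349/168, b=Δ3−h3·(2M3+M4)/6=155/84
t_q=29/4 → seg 3, τ=1/4; S=-4+155/84·τ+349/56·τ²+-349/168·τ³=-1629/512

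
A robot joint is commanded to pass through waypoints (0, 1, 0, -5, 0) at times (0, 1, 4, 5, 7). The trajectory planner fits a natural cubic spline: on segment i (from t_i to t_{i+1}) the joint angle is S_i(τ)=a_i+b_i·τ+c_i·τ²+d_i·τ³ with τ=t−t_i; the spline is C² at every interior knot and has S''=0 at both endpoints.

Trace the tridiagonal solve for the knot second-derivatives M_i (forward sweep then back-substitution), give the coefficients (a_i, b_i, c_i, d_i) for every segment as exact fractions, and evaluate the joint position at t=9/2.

Δ: Δ0=1, Δ1=-1/3, Δ2=-5, Δ3=5/2
row 1: diag=8, rhs=-8; c'=3/8, d'=-1
row 2: denom=8−3·3/8=55/8; d'=(-28−3·-1)/(55/8)=-40/11
row 3: denom=6−1·8/55=322/55; d'=(45−1·-40/11)/(322/55)=2675/322
back: M3=2675/322
back: M2=-40/11−8/55·2675/322=-780/161
back: M1=-1−3/8·-780/161=263/322
M: M0=0, M1=263/322, M2=-780/161, M3=2675/322, M4=0
seg 0: a=0, c=M0/2=0, d=(M1−M0)/(6·1)=263/1932, b=Δ0−h0·(2M0+M1)/6=1669/1932
seg 1: a=1, c=M1/2=263/644, d=(M2−M1)/(6·3)=-1823/5796, b=Δ1−h1·(2M1+M2)/6=1229/966
seg 2: a=0, c=M2/2=-390/161, d=(M3−M2)/(6·1)=605/276, b=Δ2−h2·(2M2+M3)/6=-9215/1932
seg 3: a=-5, c=M3/2=2675/644, d=(M4−M3)/(6·2)=-2675/3864, b=Δ3−h3·(2M3+M4)/6=-2935/966
t_q=9/2 → seg 2, τ=1/2; S=0+-9215/1932·τ+-390/161·τ²+605/276·τ³=-13995/5152

  seg 0: a=0 b=1669/1932 c=0 d=263/1932
  seg 1: a=1 b=1229/966 c=263/644 d=-1823/5796
  seg 2: a=0 b=-9215/1932 c=-390/161 d=605/276
  seg 3: a=-5 b=-2935/966 c=2675/644 d=-2675/3864
S(9/2) = -13995/5152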